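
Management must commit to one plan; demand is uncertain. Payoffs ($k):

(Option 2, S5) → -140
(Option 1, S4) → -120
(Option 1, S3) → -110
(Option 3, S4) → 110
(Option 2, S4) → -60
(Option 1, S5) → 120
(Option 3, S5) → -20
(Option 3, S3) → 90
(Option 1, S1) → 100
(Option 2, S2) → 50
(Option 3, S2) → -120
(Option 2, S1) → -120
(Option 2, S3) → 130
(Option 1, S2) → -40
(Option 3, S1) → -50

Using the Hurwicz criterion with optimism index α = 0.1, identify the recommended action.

Option 1

Option 1: 0.1·120 + 0.9·(-120) = -96
Option 2: 0.1·130 + 0.9·(-140) = -113
Option 3: 0.1·110 + 0.9·(-120) = -97
Highest Hurwicz score = -96 → Option 1.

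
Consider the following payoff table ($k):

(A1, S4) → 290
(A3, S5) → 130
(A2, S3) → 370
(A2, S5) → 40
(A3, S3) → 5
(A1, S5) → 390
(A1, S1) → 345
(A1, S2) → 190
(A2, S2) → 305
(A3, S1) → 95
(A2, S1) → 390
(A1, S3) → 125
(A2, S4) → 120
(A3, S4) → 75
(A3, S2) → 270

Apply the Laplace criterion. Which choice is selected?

A1

Row averages: A1=268, A2=245, A3=115
Highest average = 268 → A1.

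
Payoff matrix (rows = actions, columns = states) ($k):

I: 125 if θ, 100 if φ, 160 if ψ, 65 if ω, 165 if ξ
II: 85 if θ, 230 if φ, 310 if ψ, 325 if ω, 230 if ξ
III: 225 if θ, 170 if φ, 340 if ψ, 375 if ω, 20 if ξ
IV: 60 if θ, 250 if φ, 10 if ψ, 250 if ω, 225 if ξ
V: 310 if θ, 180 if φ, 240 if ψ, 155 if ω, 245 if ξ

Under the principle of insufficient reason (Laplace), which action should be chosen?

Row averages: I=123, II=236, III=226, IV=159, V=226
Highest average = 236 → II.

II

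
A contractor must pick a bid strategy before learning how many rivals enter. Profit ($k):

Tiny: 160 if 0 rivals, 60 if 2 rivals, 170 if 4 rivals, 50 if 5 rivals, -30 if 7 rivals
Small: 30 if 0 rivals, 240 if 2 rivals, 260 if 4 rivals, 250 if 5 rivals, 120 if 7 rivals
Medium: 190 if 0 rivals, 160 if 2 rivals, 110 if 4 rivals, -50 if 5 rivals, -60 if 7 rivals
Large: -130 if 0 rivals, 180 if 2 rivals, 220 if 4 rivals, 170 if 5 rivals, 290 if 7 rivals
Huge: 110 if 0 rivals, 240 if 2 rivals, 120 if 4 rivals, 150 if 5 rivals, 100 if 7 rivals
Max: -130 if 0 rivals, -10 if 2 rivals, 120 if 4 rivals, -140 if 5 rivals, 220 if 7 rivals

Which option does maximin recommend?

Row minima: Tiny=-30, Small=30, Medium=-60, Large=-130, Huge=100, Max=-140
Best worst-case = 100 → Huge.

Huge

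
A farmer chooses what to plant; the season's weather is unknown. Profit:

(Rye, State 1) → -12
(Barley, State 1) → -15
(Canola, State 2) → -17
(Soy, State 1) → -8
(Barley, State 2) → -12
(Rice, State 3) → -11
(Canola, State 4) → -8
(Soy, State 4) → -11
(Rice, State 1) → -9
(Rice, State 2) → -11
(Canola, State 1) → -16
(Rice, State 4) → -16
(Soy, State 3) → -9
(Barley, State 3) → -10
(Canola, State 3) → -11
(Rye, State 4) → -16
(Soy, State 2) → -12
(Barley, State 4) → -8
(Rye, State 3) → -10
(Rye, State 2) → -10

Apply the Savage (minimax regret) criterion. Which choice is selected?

Soy

Column bests: State 1=-8, State 2=-10, State 3=-9, State 4=-8.
Canola regrets: 8, 7, 2, 0 → max 8
Rice regrets: 1, 1, 2, 8 → max 8
Rye regrets: 4, 0, 1, 8 → max 8
Barley regrets: 7, 2, 1, 0 → max 7
Soy regrets: 0, 2, 0, 3 → max 3
Smallest max regret = 3 → Soy.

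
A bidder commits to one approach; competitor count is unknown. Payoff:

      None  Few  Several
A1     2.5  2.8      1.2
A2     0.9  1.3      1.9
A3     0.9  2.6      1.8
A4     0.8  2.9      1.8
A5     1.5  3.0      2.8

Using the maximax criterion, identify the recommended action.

A5

Row maxima: A1=2.8, A2=1.9, A3=2.6, A4=2.9, A5=3.0
Best best-case = 3.0 → A5.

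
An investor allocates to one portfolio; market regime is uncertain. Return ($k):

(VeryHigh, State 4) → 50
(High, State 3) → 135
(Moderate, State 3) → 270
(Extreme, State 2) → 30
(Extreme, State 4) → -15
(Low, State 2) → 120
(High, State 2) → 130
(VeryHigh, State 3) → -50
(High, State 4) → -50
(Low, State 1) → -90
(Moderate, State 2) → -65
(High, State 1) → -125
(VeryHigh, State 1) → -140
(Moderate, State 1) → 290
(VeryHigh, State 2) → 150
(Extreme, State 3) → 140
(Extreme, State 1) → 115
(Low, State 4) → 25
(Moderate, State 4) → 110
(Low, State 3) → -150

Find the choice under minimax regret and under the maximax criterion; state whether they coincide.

minimax regret → Extreme; maximax → Moderate (disagree)

Column bests: State 1=290, State 2=150, State 3=270, State 4=110.
Low regrets: 380, 30, 420, 85 → max 420
Moderate regrets: 0, 215, 0, 0 → max 215
High regrets: 415, 20, 135, 160 → max 415
VeryHigh regrets: 430, 0, 320, 60 → max 430
Extreme regrets: 175, 120, 130, 125 → max 175
Smallest max regret = 175 → Extreme.
Row maxima: Low=120, Moderate=290, High=135, VeryHigh=150, Extreme=140
Best best-case = 290 → Moderate.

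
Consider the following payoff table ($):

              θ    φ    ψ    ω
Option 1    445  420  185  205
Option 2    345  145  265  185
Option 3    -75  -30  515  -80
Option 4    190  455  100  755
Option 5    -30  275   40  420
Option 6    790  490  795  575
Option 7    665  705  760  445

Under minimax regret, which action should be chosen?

Column bests: θ=790, φ=705, ψ=795, ω=755.
Option 1 regrets: 345, 285, 610, 550 → max 610
Option 2 regrets: 445, 560, 530, 570 → max 570
Option 3 regrets: 865, 735, 280, 835 → max 865
Option 4 regrets: 600, 250, 695, 0 → max 695
Option 5 regrets: 820, 430, 755, 335 → max 820
Option 6 regrets: 0, 215, 0, 180 → max 215
Option 7 regrets: 125, 0, 35, 310 → max 310
Smallest max regret = 215 → Option 6.

Option 6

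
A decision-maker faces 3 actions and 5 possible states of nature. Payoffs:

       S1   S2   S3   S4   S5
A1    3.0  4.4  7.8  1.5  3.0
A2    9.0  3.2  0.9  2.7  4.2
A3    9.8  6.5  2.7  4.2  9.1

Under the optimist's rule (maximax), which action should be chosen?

Row maxima: A1=7.8, A2=9.0, A3=9.8
Best best-case = 9.8 → A3.

A3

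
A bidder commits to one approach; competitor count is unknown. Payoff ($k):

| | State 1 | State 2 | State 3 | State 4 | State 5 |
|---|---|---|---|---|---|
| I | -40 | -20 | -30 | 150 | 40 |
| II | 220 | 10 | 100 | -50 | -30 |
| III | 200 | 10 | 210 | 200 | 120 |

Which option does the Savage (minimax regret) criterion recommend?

Column bests: State 1=220, State 2=10, State 3=210, State 4=200, State 5=120.
I regrets: 260, 30, 240, 50, 80 → max 260
II regrets: 0, 0, 110, 250, 150 → max 250
III regrets: 20, 0, 0, 0, 0 → max 20
Smallest max regret = 20 → III.

III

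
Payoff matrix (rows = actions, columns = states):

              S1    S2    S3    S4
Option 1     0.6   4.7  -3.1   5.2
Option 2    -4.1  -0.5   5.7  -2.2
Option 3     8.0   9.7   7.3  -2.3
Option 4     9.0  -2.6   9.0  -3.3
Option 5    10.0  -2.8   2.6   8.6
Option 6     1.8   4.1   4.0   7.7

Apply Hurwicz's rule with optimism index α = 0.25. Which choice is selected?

Option 6

Option 1: 0.25·5.2 + 0.75·(-3.1) = -1.025
Option 2: 0.25·5.7 + 0.75·(-4.1) = -1.65
Option 3: 0.25·9.7 + 0.75·(-2.3) = 0.7
Option 4: 0.25·9.0 + 0.75·(-3.3) = -0.225
Option 5: 0.25·10.0 + 0.75·(-2.8) = 0.4
Option 6: 0.25·7.7 + 0.75·1.8 = 3.275
Highest Hurwicz score = 3.275 → Option 6.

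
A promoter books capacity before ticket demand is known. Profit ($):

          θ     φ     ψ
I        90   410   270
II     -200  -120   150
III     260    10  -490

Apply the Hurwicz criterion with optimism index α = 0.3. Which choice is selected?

I: 0.3·410 + 0.7·90 = 186
II: 0.3·150 + 0.7·(-200) = -95
III: 0.3·260 + 0.7·(-490) = -265
Highest Hurwicz score = 186 → I.

I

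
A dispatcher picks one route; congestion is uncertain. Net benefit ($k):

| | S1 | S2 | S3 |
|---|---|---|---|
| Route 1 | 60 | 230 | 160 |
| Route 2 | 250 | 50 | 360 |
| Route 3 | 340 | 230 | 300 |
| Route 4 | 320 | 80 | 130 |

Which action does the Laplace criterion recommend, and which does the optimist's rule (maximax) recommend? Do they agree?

laplace → Route 3; maximax → Route 2 (disagree)

Row averages: Route 1=150, Route 2=220, Route 3=290, Route 4=530/3
Highest average = 290 → Route 3.
Row maxima: Route 1=230, Route 2=360, Route 3=340, Route 4=320
Best best-case = 360 → Route 2.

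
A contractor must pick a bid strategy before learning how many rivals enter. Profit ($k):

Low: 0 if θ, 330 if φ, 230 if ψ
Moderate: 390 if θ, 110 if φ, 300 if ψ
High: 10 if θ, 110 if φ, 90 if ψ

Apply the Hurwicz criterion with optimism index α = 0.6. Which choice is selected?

Low: 0.6·330 + 0.4·0 = 198
Moderate: 0.6·390 + 0.4·110 = 278
High: 0.6·110 + 0.4·10 = 70
Highest Hurwicz score = 278 → Moderate.

Moderate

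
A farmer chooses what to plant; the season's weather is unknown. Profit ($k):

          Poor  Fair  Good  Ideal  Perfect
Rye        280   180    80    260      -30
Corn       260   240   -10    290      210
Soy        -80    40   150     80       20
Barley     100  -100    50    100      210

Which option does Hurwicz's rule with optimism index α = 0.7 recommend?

Corn

Rye: 0.7·280 + 0.3·(-30) = 187
Corn: 0.7·290 + 0.3·(-10) = 200
Soy: 0.7·150 + 0.3·(-80) = 81
Barley: 0.7·210 + 0.3·(-100) = 117
Highest Hurwicz score = 200 → Corn.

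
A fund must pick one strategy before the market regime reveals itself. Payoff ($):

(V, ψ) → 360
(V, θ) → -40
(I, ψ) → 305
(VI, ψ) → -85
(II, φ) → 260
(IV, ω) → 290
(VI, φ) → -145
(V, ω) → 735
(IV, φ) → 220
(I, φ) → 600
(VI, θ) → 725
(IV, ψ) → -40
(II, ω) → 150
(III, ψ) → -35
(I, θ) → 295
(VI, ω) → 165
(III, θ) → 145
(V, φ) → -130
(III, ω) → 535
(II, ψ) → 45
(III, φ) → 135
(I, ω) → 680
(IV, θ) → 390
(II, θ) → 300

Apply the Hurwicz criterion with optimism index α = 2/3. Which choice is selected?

I

I: 2/3·680 + 1/3·295 = 1655/3
II: 2/3·300 + 1/3·45 = 215
III: 2/3·535 + 1/3·(-35) = 345
IV: 2/3·390 + 1/3·(-40) = 740/3
V: 2/3·735 + 1/3·(-130) = 1340/3
VI: 2/3·725 + 1/3·(-145) = 435
Highest Hurwicz score = 1655/3 → I.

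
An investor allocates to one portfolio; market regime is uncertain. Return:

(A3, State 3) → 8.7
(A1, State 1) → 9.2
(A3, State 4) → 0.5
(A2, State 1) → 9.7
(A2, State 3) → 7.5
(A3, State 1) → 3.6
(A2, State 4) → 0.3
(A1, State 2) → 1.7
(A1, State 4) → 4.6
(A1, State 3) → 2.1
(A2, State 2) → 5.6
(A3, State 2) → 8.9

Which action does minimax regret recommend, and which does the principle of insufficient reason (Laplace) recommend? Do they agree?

Column bests: State 1=9.7, State 2=8.9, State 3=8.7, State 4=4.6.
A1 regrets: 0.5, 7.2, 6.6, 0.0 → max 7.2
A2 regrets: 0.0, 3.3, 1.2, 4.3 → max 4.3
A3 regrets: 6.1, 0.0, 0.0, 4.1 → max 6.1
Smallest max regret = 4.3 → A2.
Row averages: A1=4.4, A2=5.775, A3=5.425
Highest average = 5.775 → A2.

minimax regret → A2; laplace → A2 (agree)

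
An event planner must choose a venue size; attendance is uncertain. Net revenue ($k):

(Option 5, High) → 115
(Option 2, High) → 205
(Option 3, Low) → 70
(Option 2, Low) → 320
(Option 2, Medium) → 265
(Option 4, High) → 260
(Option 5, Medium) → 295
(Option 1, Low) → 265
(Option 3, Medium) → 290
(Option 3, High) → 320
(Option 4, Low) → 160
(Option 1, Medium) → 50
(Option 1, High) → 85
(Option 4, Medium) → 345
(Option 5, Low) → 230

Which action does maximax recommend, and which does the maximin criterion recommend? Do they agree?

Row maxima: Option 1=265, Option 2=320, Option 3=320, Option 4=345, Option 5=295
Best best-case = 345 → Option 4.
Row minima: Option 1=50, Option 2=205, Option 3=70, Option 4=160, Option 5=115
Best worst-case = 205 → Option 2.

maximax → Option 4; maximin → Option 2 (disagree)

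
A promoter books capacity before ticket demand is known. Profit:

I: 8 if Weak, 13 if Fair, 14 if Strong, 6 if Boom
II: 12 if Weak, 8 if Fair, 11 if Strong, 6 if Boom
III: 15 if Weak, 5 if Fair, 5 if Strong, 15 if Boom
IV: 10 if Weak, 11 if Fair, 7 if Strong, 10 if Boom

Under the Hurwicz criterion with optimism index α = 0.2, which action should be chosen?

IV

I: 0.2·14 + 0.8·6 = 7.6
II: 0.2·12 + 0.8·6 = 7.2
III: 0.2·15 + 0.8·5 = 7
IV: 0.2·11 + 0.8·7 = 7.8
Highest Hurwicz score = 7.8 → IV.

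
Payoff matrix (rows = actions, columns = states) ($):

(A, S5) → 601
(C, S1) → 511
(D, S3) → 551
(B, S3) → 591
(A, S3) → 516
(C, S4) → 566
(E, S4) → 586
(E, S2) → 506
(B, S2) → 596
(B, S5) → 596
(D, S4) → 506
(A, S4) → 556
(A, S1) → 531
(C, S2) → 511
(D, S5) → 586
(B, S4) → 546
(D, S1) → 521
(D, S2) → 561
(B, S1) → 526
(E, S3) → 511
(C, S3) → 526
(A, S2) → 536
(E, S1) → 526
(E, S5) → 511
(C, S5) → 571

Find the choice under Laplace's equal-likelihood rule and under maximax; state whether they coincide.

Row averages: A=548, B=571, C=537, D=545, E=528
Highest average = 571 → B.
Row maxima: A=601, B=596, C=571, D=586, E=586
Best best-case = 601 → A.

laplace → B; maximax → A (disagree)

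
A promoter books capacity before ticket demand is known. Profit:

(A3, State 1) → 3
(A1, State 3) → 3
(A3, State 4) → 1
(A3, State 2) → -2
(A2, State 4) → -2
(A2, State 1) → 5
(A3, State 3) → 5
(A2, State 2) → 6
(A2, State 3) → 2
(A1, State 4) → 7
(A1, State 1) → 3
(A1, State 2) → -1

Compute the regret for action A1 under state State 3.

2

Best payoff under State 3 is 5.
Regret = 5 − 3 = 2.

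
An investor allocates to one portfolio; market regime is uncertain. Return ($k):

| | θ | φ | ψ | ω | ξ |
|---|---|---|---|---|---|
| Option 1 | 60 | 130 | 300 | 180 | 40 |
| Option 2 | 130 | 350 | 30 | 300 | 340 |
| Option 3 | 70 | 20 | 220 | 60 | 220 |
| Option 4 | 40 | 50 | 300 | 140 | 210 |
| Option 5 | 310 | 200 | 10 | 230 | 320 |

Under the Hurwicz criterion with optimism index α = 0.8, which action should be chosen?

Option 2

Option 1: 0.8·300 + 0.2·40 = 248
Option 2: 0.8·350 + 0.2·30 = 286
Option 3: 0.8·220 + 0.2·20 = 180
Option 4: 0.8·300 + 0.2·40 = 248
Option 5: 0.8·320 + 0.2·10 = 258
Highest Hurwicz score = 286 → Option 2.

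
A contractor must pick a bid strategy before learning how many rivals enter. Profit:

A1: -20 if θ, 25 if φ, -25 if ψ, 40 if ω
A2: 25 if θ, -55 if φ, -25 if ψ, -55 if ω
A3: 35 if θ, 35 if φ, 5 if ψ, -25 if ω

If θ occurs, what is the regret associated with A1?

Best payoff under θ is 35.
Regret = 35 − (-20) = 55.

55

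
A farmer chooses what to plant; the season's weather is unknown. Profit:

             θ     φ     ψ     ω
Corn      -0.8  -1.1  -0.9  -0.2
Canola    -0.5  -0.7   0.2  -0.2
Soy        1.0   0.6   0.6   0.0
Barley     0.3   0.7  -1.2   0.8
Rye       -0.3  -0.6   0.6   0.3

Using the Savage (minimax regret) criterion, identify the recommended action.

Column bests: θ=1.0, φ=0.7, ψ=0.6, ω=0.8.
Corn regrets: 1.8, 1.8, 1.5, 1.0 → max 1.8
Canola regrets: 1.5, 1.4, 0.4, 1.0 → max 1.5
Soy regrets: 0.0, 0.1, 0.0, 0.8 → max 0.8
Barley regrets: 0.7, 0.0, 1.8, 0.0 → max 1.8
Rye regrets: 1.3, 1.3, 0.0, 0.5 → max 1.3
Smallest max regret = 0.8 → Soy.

Soy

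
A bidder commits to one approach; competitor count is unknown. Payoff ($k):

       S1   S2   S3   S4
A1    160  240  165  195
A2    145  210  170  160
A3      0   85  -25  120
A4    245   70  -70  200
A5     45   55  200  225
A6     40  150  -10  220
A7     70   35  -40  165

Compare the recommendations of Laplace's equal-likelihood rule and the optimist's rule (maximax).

Row averages: A1=190, A2=171.25, A3=45, A4=111.25, A5=131.25, A6=100, A7=57.5
Highest average = 190 → A1.
Row maxima: A1=240, A2=210, A3=120, A4=245, A5=225, A6=220, A7=165
Best best-case = 245 → A4.

laplace → A1; maximax → A4 (disagree)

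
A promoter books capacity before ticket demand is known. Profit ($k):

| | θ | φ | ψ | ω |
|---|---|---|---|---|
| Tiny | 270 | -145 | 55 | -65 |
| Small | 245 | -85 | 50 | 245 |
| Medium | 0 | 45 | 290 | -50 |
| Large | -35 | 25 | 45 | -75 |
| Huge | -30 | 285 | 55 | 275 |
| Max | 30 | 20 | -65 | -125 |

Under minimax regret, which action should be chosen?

Column bests: θ=270, φ=285, ψ=290, ω=275.
Tiny regrets: 0, 430, 235, 340 → max 430
Small regrets: 25, 370, 240, 30 → max 370
Medium regrets: 270, 240, 0, 325 → max 325
Large regrets: 305, 260, 245, 350 → max 350
Huge regrets: 300, 0, 235, 0 → max 300
Max regrets: 240, 265, 355, 400 → max 400
Smallest max regret = 300 → Huge.

Huge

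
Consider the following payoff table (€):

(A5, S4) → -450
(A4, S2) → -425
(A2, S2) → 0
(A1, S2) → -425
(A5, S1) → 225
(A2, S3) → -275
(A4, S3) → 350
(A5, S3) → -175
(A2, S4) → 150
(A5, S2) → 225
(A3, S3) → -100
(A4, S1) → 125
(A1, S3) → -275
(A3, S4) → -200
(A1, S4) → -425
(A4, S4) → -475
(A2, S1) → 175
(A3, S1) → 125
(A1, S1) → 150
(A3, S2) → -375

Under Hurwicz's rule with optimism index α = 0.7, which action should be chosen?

A4

A1: 0.7·150 + 0.3·(-425) = -22.5
A2: 0.7·175 + 0.3·(-275) = 40
A3: 0.7·125 + 0.3·(-375) = -25
A4: 0.7·350 + 0.3·(-475) = 102.5
A5: 0.7·225 + 0.3·(-450) = 22.5
Highest Hurwicz score = 102.5 → A4.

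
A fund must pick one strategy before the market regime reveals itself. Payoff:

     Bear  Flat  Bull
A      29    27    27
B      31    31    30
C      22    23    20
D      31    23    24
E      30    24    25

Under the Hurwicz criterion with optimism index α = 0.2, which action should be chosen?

A: 0.2·29 + 0.8·27 = 27.4
B: 0.2·31 + 0.8·30 = 30.2
C: 0.2·23 + 0.8·20 = 20.6
D: 0.2·31 + 0.8·23 = 24.6
E: 0.2·30 + 0.8·24 = 25.2
Highest Hurwicz score = 30.2 → B.

B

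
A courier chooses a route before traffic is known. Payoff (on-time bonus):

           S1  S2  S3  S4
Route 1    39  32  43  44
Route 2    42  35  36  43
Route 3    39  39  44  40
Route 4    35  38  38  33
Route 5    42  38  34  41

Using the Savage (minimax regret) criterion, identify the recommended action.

Route 3

Column bests: S1=42, S2=39, S3=44, S4=44.
Route 1 regrets: 3, 7, 1, 0 → max 7
Route 2 regrets: 0, 4, 8, 1 → max 8
Route 3 regrets: 3, 0, 0, 4 → max 4
Route 4 regrets: 7, 1, 6, 11 → max 11
Route 5 regrets: 0, 1, 10, 3 → max 10
Smallest max regret = 4 → Route 3.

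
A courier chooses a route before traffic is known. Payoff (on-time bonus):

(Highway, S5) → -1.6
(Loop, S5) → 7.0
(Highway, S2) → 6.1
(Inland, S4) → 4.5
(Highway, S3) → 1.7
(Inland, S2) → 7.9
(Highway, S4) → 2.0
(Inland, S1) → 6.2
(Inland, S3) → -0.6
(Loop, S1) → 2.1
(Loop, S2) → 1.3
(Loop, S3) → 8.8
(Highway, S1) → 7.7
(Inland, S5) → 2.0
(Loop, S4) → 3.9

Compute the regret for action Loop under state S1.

Best payoff under S1 is 7.7.
Regret = 7.7 − 2.1 = 5.6.

5.6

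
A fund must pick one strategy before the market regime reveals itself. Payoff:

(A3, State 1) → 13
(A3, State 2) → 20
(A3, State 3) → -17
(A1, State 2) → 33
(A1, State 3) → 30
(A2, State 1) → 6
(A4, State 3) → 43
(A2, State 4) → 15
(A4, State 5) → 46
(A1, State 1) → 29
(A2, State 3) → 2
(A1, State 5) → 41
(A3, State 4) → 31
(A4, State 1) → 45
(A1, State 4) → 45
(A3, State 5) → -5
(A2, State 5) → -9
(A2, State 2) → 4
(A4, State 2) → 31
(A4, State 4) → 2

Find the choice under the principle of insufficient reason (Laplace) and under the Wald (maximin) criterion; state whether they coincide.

laplace → A1; maximin → A1 (agree)

Row averages: A1=35.6, A2=3.6, A3=8.4, A4=33.4
Highest average = 35.6 → A1.
Row minima: A1=29, A2=-9, A3=-17, A4=2
Best worst-case = 29 → A1.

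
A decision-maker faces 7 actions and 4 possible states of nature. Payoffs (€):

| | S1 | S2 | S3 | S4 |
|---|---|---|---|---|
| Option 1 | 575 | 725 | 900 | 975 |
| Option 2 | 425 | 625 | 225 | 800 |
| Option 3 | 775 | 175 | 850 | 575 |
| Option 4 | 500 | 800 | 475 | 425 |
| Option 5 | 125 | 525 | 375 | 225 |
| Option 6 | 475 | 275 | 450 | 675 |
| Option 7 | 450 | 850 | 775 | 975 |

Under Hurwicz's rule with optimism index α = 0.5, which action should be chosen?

Option 1

Option 1: 0.5·975 + 0.5·575 = 775
Option 2: 0.5·800 + 0.5·225 = 512.5
Option 3: 0.5·850 + 0.5·175 = 512.5
Option 4: 0.5·800 + 0.5·425 = 612.5
Option 5: 0.5·525 + 0.5·125 = 325
Option 6: 0.5·675 + 0.5·275 = 475
Option 7: 0.5·975 + 0.5·450 = 712.5
Highest Hurwicz score = 775 → Option 1.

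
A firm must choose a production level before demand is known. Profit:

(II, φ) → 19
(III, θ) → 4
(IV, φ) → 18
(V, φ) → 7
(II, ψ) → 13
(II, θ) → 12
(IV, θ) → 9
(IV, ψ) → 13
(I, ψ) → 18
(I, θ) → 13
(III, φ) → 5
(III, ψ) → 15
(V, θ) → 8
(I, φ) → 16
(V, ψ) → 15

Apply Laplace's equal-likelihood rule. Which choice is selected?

I

Row averages: I=47/3, II=44/3, III=8, IV=40/3, V=10
Highest average = 47/3 → I.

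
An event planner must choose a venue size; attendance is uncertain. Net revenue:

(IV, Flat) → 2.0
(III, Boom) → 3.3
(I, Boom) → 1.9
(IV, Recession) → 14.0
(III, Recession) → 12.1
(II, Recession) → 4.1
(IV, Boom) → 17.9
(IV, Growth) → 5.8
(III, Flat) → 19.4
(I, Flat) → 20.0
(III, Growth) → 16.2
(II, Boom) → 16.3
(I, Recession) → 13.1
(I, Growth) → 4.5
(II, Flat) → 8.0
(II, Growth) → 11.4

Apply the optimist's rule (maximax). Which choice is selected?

Row maxima: I=20.0, II=16.3, III=19.4, IV=17.9
Best best-case = 20.0 → I.

I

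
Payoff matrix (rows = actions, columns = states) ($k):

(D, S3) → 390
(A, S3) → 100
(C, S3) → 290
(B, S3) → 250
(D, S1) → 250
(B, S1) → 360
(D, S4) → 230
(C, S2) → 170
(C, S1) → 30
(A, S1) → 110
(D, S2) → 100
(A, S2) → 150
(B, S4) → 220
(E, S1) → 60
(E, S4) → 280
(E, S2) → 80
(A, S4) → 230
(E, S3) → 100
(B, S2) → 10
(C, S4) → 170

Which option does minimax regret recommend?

D

Column bests: S1=360, S2=170, S3=390, S4=280.
A regrets: 250, 20, 290, 50 → max 290
B regrets: 0, 160, 140, 60 → max 160
C regrets: 330, 0, 100, 110 → max 330
D regrets: 110, 70, 0, 50 → max 110
E regrets: 300, 90, 290, 0 → max 300
Smallest max regret = 110 → D.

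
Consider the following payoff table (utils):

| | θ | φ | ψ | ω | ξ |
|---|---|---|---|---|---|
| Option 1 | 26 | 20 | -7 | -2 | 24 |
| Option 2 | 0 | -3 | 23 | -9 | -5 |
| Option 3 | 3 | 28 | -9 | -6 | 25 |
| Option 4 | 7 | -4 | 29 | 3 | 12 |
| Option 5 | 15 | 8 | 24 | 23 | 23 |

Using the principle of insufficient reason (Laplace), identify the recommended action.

Option 5

Row averages: Option 1=12.2, Option 2=1.2, Option 3=8.2, Option 4=9.4, Option 5=18.6
Highest average = 18.6 → Option 5.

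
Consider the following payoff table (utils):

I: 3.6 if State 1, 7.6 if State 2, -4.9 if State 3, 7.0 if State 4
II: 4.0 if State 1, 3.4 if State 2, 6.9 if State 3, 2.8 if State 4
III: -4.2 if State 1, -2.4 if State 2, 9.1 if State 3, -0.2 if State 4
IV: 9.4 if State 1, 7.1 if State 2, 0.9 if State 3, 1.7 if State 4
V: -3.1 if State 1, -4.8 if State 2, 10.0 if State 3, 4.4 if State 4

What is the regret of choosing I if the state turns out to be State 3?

14.9

Best payoff under State 3 is 10.0.
Regret = 10.0 − (-4.9) = 14.9.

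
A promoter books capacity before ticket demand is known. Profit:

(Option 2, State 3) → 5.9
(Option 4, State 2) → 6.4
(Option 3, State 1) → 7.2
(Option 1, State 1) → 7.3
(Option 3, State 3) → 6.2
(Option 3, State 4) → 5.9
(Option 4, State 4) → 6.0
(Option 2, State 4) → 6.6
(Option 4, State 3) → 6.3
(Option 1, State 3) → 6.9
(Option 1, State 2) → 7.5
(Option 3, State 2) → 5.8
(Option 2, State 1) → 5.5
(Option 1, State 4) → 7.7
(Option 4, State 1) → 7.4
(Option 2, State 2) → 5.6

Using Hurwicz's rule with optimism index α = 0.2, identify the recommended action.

Option 1

Option 1: 0.2·7.7 + 0.8·6.9 = 7.06
Option 2: 0.2·6.6 + 0.8·5.5 = 5.72
Option 3: 0.2·7.2 + 0.8·5.8 = 6.08
Option 4: 0.2·7.4 + 0.8·6.0 = 6.28
Highest Hurwicz score = 7.06 → Option 1.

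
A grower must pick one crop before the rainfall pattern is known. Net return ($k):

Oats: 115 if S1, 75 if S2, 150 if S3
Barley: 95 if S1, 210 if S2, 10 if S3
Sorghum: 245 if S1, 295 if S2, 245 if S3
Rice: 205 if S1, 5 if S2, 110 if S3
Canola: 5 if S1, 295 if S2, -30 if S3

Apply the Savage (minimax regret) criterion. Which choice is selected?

Column bests: S1=245, S2=295, S3=245.
Oats regrets: 130, 220, 95 → max 220
Barley regrets: 150, 85, 235 → max 235
Sorghum regrets: 0, 0, 0 → max 0
Rice regrets: 40, 290, 135 → max 290
Canola regrets: 240, 0, 275 → max 275
Smallest max regret = 0 → Sorghum.

Sorghum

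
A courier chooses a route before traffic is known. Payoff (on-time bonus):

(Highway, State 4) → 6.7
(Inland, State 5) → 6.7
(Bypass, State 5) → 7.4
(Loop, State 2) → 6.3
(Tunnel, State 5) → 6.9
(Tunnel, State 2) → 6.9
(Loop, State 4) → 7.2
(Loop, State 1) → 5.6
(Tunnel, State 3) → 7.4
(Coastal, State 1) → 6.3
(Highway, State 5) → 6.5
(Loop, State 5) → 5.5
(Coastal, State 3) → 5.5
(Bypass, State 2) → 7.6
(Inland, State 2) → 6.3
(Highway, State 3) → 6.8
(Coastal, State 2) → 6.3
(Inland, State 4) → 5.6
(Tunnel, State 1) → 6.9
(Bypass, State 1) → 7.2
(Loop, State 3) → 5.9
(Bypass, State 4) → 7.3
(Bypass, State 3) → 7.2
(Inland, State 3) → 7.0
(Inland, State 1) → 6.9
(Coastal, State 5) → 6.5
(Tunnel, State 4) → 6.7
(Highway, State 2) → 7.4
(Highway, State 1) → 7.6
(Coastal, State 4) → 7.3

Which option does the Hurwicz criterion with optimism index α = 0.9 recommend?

Loop: 0.9·7.2 + 0.1·5.5 = 7.03
Bypass: 0.9·7.6 + 0.1·7.2 = 7.56
Inland: 0.9·7.0 + 0.1·5.6 = 6.86
Tunnel: 0.9·7.4 + 0.1·6.7 = 7.33
Highway: 0.9·7.6 + 0.1·6.5 = 7.49
Coastal: 0.9·7.3 + 0.1·5.5 = 7.12
Highest Hurwicz score = 7.56 → Bypass.

Bypass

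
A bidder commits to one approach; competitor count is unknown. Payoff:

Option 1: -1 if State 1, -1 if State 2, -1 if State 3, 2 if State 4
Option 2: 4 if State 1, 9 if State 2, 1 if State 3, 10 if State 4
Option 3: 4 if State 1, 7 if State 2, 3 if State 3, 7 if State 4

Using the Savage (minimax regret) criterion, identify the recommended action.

Column bests: State 1=4, State 2=9, State 3=3, State 4=10.
Option 1 regrets: 5, 10, 4, 8 → max 10
Option 2 regrets: 0, 0, 2, 0 → max 2
Option 3 regrets: 0, 2, 0, 3 → max 3
Smallest max regret = 2 → Option 2.

Option 2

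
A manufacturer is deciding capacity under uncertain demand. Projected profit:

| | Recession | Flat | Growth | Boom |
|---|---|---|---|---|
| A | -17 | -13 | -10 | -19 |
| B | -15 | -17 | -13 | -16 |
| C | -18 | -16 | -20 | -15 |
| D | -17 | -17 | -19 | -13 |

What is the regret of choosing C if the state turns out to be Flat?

Best payoff under Flat is -13.
Regret = -13 − (-16) = 3.

3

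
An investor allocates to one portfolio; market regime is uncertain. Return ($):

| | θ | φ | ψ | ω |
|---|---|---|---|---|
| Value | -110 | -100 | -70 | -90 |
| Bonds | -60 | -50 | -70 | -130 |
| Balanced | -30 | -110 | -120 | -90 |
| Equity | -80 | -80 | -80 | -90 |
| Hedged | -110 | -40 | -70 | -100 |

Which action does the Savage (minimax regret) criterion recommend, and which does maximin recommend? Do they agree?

Column bests: θ=-30, φ=-40, ψ=-70, ω=-90.
Value regrets: 80, 60, 0, 0 → max 80
Bonds regrets: 30, 10, 0, 40 → max 40
Balanced regrets: 0, 70, 50, 0 → max 70
Equity regrets: 50, 40, 10, 0 → max 50
Hedged regrets: 80, 0, 0, 10 → max 80
Smallest max regret = 40 → Bonds.
Row minima: Value=-110, Bonds=-130, Balanced=-120, Equity=-90, Hedged=-110
Best worst-case = -90 → Equity.

minimax regret → Bonds; maximin → Equity (disagree)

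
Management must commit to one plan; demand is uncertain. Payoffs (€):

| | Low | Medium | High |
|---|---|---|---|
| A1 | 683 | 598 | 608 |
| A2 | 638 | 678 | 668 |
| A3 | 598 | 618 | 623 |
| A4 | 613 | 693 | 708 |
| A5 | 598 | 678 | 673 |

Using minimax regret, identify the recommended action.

A2

Column bests: Low=683, Medium=693, High=708.
A1 regrets: 0, 95, 100 → max 100
A2 regrets: 45, 15, 40 → max 45
A3 regrets: 85, 75, 85 → max 85
A4 regrets: 70, 0, 0 → max 70
A5 regrets: 85, 15, 35 → max 85
Smallest max regret = 45 → A2.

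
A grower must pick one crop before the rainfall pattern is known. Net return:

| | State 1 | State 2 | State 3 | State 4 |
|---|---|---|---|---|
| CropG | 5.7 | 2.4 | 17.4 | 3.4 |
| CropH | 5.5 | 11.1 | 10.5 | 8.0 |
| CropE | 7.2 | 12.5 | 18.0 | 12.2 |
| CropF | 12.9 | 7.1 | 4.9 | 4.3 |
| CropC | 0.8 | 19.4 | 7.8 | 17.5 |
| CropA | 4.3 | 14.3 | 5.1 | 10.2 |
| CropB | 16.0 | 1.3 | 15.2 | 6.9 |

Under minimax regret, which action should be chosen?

Column bests: State 1=16.0, State 2=19.4, State 3=18.0, State 4=17.5.
CropG regrets: 10.3, 17.0, 0.6, 14.1 → max 17.0
CropH regrets: 10.5, 8.3, 7.5, 9.5 → max 10.5
CropE regrets: 8.8, 6.9, 0.0, 5.3 → max 8.8
CropF regrets: 3.1, 12.3, 13.1, 13.2 → max 13.2
CropC regrets: 15.2, 0.0, 10.2, 0.0 → max 15.2
CropA regrets: 11.7, 5.1, 12.9, 7.3 → max 12.9
CropB regrets: 0.0, 18.1, 2.8, 10.6 → max 18.1
Smallest max regret = 8.8 → CropE.

CropE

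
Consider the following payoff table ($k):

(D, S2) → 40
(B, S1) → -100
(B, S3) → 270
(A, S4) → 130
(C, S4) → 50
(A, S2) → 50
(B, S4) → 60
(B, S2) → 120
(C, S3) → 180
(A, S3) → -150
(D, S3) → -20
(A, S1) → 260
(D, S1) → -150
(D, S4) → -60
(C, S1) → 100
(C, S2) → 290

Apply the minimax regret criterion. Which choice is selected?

C

Column bests: S1=260, S2=290, S3=270, S4=130.
A regrets: 0, 240, 420, 0 → max 420
B regrets: 360, 170, 0, 70 → max 360
C regrets: 160, 0, 90, 80 → max 160
D regrets: 410, 250, 290, 190 → max 410
Smallest max regret = 160 → C.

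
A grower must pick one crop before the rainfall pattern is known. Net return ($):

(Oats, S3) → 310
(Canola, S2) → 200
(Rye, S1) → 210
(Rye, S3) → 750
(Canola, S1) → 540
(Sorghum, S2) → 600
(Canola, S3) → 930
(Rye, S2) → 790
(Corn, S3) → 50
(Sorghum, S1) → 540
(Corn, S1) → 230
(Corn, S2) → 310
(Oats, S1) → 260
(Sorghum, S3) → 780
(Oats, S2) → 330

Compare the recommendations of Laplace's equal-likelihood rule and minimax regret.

laplace → Sorghum; minimax regret → Sorghum (agree)

Row averages: Corn=590/3, Oats=300, Rye=1750/3, Sorghum=640, Canola=1670/3
Highest average = 640 → Sorghum.
Column bests: S1=540, S2=790, S3=930.
Corn regrets: 310, 480, 880 → max 880
Oats regrets: 280, 460, 620 → max 620
Rye regrets: 330, 0, 180 → max 330
Sorghum regrets: 0, 190, 150 → max 190
Canola regrets: 0, 590, 0 → max 590
Smallest max regret = 190 → Sorghum.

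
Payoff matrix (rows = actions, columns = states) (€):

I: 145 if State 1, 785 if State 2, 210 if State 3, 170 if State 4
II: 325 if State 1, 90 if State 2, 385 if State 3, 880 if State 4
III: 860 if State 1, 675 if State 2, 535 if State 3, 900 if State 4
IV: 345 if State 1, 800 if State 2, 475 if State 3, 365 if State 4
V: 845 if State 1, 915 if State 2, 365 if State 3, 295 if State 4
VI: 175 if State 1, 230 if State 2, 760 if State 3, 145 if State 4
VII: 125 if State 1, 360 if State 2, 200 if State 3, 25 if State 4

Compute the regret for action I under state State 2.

130

Best payoff under State 2 is 915.
Regret = 915 − 785 = 130.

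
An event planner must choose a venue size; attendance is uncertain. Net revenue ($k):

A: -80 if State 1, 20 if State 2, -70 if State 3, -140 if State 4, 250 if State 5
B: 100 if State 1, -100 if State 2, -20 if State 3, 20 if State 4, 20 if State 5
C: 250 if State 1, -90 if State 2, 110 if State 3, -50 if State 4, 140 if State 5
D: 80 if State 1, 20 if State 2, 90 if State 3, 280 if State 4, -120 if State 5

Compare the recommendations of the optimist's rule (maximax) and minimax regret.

maximax → D; minimax regret → B (disagree)

Row maxima: A=250, B=100, C=250, D=280
Best best-case = 280 → D.
Column bests: State 1=250, State 2=20, State 3=110, State 4=280, State 5=250.
A regrets: 330, 0, 180, 420, 0 → max 420
B regrets: 150, 120, 130, 260, 230 → max 260
C regrets: 0, 110, 0, 330, 110 → max 330
D regrets: 170, 0, 20, 0, 370 → max 370
Smallest max regret = 260 → B.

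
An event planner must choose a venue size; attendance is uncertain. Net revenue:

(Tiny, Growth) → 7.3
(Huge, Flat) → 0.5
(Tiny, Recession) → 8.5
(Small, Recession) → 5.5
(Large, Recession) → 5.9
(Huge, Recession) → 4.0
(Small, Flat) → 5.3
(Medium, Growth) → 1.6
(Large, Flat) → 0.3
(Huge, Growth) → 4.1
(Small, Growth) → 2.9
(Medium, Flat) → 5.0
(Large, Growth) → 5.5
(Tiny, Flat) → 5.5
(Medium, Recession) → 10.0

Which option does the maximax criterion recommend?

Row maxima: Tiny=8.5, Small=5.5, Medium=10.0, Large=5.9, Huge=4.1
Best best-case = 10.0 → Medium.

Medium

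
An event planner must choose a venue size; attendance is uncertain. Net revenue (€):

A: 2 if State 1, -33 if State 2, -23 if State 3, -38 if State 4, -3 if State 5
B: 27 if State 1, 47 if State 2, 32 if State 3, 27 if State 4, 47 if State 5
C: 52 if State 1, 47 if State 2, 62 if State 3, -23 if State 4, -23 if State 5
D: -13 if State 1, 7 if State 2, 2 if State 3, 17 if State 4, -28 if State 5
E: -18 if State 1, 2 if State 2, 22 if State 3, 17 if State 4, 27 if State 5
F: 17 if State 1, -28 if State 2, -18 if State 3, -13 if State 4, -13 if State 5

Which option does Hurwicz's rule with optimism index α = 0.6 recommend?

B

A: 0.6·2 + 0.4·(-38) = -14
B: 0.6·47 + 0.4·27 = 39
C: 0.6·62 + 0.4·(-23) = 28
D: 0.6·17 + 0.4·(-28) = -1
E: 0.6·27 + 0.4·(-18) = 9
F: 0.6·17 + 0.4·(-28) = -1
Highest Hurwicz score = 39 → B.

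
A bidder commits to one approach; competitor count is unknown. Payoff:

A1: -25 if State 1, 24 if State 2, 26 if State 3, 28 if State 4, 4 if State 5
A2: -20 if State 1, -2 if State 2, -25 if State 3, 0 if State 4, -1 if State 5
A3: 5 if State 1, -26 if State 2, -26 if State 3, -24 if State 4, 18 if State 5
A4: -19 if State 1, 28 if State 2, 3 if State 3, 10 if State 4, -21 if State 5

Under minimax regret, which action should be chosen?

Column bests: State 1=5, State 2=28, State 3=26, State 4=28, State 5=18.
A1 regrets: 30, 4, 0, 0, 14 → max 30
A2 regrets: 25, 30, 51, 28, 19 → max 51
A3 regrets: 0, 54, 52, 52, 0 → max 54
A4 regrets: 24, 0, 23, 18, 39 → max 39
Smallest max regret = 30 → A1.

A1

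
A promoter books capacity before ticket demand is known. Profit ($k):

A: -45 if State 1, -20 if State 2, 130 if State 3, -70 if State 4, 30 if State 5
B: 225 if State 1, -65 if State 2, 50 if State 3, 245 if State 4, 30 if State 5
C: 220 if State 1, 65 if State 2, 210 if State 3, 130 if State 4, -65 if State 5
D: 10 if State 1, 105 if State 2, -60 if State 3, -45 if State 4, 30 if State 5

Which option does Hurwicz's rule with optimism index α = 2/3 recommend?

B

A: 2/3·130 + 1/3·(-70) = 190/3
B: 2/3·245 + 1/3·(-65) = 425/3
C: 2/3·220 + 1/3·(-65) = 125
D: 2/3·105 + 1/3·(-60) = 50
Highest Hurwicz score = 425/3 → B.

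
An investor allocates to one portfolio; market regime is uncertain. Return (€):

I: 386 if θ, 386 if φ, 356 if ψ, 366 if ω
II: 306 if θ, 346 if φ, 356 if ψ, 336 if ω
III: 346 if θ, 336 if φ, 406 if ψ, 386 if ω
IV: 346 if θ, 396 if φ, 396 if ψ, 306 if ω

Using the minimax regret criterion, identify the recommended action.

I

Column bests: θ=386, φ=396, ψ=406, ω=386.
I regrets: 0, 10, 50, 20 → max 50
II regrets: 80, 50, 50, 50 → max 80
III regrets: 40, 60, 0, 0 → max 60
IV regrets: 40, 0, 10, 80 → max 80
Smallest max regret = 50 → I.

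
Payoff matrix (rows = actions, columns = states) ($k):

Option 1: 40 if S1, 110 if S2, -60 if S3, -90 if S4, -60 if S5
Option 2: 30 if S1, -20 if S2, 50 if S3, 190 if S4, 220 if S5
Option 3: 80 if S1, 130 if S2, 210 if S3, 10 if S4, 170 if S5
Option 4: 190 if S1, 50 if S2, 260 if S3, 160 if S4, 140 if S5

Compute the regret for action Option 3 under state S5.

Best payoff under S5 is 220.
Regret = 220 − 170 = 50.

50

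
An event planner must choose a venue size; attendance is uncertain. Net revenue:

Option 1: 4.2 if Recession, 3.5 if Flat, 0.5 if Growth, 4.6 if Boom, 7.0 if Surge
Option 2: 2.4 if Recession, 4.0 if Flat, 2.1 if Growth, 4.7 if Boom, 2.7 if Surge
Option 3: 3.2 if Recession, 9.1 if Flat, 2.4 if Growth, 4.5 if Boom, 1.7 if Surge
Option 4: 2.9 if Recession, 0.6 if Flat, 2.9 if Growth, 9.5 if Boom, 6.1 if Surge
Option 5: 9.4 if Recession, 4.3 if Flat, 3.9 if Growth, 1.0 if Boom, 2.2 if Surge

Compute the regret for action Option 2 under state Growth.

Best payoff under Growth is 3.9.
Regret = 3.9 − 2.1 = 1.8.

1.8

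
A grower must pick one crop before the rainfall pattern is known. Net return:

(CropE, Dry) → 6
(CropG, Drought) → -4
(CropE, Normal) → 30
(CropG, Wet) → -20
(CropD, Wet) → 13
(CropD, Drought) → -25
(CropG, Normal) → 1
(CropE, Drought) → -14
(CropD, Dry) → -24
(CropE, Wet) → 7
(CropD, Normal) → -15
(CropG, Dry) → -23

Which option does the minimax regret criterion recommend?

CropE

Column bests: Drought=-4, Dry=6, Normal=30, Wet=13.
CropE regrets: 10, 0, 0, 6 → max 10
CropD regrets: 21, 30, 45, 0 → max 45
CropG regrets: 0, 29, 29, 33 → max 33
Smallest max regret = 10 → CropE.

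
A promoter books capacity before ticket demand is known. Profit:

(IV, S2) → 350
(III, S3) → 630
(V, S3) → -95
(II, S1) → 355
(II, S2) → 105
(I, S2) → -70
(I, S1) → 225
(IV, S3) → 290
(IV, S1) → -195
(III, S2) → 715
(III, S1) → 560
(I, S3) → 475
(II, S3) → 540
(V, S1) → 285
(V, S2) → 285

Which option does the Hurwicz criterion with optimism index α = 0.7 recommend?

I: 0.7·475 + 0.3·(-70) = 311.5
II: 0.7·540 + 0.3·105 = 409.5
III: 0.7·715 + 0.3·560 = 668.5
IV: 0.7·350 + 0.3·(-195) = 186.5
V: 0.7·285 + 0.3·(-95) = 171
Highest Hurwicz score = 668.5 → III.

III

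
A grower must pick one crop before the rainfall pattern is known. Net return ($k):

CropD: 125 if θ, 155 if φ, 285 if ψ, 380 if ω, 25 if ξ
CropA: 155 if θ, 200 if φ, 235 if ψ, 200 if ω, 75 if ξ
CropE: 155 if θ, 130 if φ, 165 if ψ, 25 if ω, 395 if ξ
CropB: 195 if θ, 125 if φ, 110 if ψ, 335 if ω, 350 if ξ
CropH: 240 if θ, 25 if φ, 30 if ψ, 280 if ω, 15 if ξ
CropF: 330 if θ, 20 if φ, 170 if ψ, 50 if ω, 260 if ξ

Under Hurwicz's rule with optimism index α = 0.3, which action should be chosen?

CropD: 0.3·380 + 0.7·25 = 131.5
CropA: 0.3·235 + 0.7·75 = 123
CropE: 0.3·395 + 0.7·25 = 136
CropB: 0.3·350 + 0.7·110 = 182
CropH: 0.3·280 + 0.7·15 = 94.5
CropF: 0.3·330 + 0.7·20 = 113
Highest Hurwicz score = 182 → CropB.

CropB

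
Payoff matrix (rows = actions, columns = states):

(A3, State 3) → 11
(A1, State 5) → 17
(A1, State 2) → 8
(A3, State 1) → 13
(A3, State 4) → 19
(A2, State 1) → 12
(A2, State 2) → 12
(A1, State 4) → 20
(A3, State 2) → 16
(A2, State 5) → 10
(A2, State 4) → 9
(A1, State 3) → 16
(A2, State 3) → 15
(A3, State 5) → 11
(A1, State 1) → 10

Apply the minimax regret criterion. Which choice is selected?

A3

Column bests: State 1=13, State 2=16, State 3=16, State 4=20, State 5=17.
A1 regrets: 3, 8, 0, 0, 0 → max 8
A2 regrets: 1, 4, 1, 11, 7 → max 11
A3 regrets: 0, 0, 5, 1, 6 → max 6
Smallest max regret = 6 → A3.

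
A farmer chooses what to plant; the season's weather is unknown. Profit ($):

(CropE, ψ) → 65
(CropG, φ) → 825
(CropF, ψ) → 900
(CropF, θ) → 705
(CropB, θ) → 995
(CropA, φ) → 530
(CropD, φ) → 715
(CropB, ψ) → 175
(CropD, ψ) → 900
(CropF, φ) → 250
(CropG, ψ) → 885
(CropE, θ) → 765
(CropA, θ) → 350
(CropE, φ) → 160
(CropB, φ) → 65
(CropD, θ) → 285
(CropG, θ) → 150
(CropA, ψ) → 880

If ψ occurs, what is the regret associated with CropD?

Best payoff under ψ is 900.
Regret = 900 − 900 = 0.

0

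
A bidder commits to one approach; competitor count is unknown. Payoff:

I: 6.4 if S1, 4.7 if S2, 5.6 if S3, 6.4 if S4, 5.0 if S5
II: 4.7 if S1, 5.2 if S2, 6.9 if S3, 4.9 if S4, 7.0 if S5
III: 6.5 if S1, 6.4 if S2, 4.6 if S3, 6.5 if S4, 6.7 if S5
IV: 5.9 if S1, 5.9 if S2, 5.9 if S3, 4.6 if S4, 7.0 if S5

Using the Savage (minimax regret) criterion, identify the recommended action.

II

Column bests: S1=6.5, S2=6.4, S3=6.9, S4=6.5, S5=7.0.
I regrets: 0.1, 1.7, 1.3, 0.1, 2.0 → max 2.0
II regrets: 1.8, 1.2, 0.0, 1.6, 0.0 → max 1.8
III regrets: 0.0, 0.0, 2.3, 0.0, 0.3 → max 2.3
IV regrets: 0.6, 0.5, 1.0, 1.9, 0.0 → max 1.9
Smallest max regret = 1.8 → II.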